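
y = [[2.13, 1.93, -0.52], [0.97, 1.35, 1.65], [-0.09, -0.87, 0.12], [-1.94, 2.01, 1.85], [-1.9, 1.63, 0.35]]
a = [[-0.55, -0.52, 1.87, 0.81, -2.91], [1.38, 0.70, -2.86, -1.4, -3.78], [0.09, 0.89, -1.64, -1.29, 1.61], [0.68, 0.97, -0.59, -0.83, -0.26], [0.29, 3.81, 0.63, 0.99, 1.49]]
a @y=[[2.11, -6.51, 0.13], [13.77, -2.88, -3.82], [0.65, 2.83, -0.6], [4.55, 1.04, -0.45], [-0.49, 9.57, 8.56]]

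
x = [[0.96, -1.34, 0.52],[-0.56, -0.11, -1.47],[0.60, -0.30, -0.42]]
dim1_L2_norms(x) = [1.73, 1.58, 0.79]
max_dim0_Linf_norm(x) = 1.47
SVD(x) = [[0.80, -0.48, 0.37], [-0.59, -0.74, 0.31], [0.12, -0.46, -0.88]] @ diag([1.992038137137209, 1.3899303854391922, 0.447747232067131]) @ [[0.59, -0.52, 0.62], [-0.23, 0.62, 0.75], [-0.78, -0.58, 0.25]]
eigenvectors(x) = [[0.85+0.00j, (-0.52-0.22j), -0.52+0.22j],[-0.45+0.00j, -0.76+0.00j, -0.76-0.00j],[0.28+0.00j, (-0.11+0.29j), -0.11-0.29j]]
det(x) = 1.24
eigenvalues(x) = [(1.85+0j), (-0.71+0.4j), (-0.71-0.4j)]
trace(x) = 0.43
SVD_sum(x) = [[0.93, -0.83, 0.98], [-0.69, 0.62, -0.73], [0.15, -0.13, 0.15]] + [[0.16, -0.42, -0.50], [0.24, -0.65, -0.77], [0.15, -0.40, -0.48]] + [[-0.13,-0.1,0.04], [-0.11,-0.08,0.03], [0.3,0.23,-0.1]]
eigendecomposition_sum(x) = [[1.11+0.00j, -0.88+0.00j, (0.82+0j)],  [-0.59+0.00j, 0.47+0.00j, -0.44+0.00j],  [(0.37+0j), (-0.29+0j), 0.28+0.00j]] + [[-0.07+0.21j, (-0.23-0.01j), -0.15-0.63j], [0.02+0.29j, (-0.29+0.1j), -0.51-0.71j], [(0.11+0.04j), -0.00+0.13j, -0.35+0.09j]] + [[(-0.07-0.21j),(-0.23+0.01j),(-0.15+0.63j)], [0.02-0.29j,-0.29-0.10j,(-0.51+0.71j)], [(0.11-0.04j),(-0-0.13j),-0.35-0.09j]]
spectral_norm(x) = 1.99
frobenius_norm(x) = 2.47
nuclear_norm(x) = 3.83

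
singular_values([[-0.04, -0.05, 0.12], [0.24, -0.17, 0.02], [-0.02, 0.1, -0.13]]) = [0.31, 0.19, 0.0]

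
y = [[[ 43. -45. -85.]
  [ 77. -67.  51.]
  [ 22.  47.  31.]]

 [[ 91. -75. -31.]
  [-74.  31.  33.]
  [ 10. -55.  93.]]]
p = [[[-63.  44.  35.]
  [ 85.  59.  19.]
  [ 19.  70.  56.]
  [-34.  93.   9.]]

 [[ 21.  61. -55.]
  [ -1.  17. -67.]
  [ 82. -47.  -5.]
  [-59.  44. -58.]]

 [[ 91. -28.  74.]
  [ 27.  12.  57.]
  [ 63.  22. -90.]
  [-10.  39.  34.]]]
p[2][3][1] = 39.0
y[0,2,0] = 22.0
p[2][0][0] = 91.0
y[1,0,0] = 91.0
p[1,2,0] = 82.0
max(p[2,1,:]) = 57.0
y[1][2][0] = 10.0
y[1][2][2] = 93.0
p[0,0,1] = 44.0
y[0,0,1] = -45.0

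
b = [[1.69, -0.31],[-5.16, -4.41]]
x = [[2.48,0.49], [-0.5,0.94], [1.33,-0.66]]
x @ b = [[1.66,-2.93],[-5.70,-3.99],[5.65,2.50]]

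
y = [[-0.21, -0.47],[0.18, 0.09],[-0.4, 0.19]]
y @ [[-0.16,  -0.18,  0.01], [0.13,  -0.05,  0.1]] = [[-0.03, 0.06, -0.05], [-0.02, -0.04, 0.01], [0.09, 0.06, 0.02]]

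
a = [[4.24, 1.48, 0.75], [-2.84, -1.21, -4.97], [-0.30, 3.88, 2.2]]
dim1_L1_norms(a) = [6.47, 9.02, 6.38]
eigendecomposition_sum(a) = [[3.58-0.00j, (0.69+0j), (-0.49+0j)], [(-0.38+0j), (-0.07+0j), (0.05+0j)], [-1.67+0.00j, -0.32+0.00j, 0.23+0.00j]] + [[(0.33+0.04j), (0.39-0.48j), 0.62+0.19j], [(-1.23+0.44j), (-0.57+2.39j), (-2.51+0.4j)], [0.68+0.89j, 2.10-0.17j, 0.99+1.94j]] + [[0.33-0.04j, 0.39+0.48j, (0.62-0.19j)], [-1.23-0.44j, (-0.57-2.39j), -2.51-0.40j], [0.68-0.89j, (2.1+0.17j), 0.99-1.94j]]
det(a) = 73.39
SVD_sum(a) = [[2.00, 1.6, 2.48], [-3.14, -2.51, -3.89], [1.74, 1.40, 2.16]] + [[1.79, -1.28, -0.62], [-0.16, 0.12, 0.06], [-2.35, 1.68, 0.81]] + [[0.45,1.16,-1.11], [0.46,1.19,-1.14], [0.31,0.81,-0.77]]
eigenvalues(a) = [(3.73+0j), (0.75+4.37j), (0.75-4.37j)]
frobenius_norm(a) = 8.66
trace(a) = 5.23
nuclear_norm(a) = 13.75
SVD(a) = [[-0.49, -0.61, 0.63], [0.76, 0.05, 0.64], [-0.42, 0.79, 0.44]] @ diag([7.322789715290766, 3.7809467836984463, 2.6507908639634548]) @ [[-0.56, -0.45, -0.7], [-0.78, 0.56, 0.27], [0.27, 0.70, -0.67]]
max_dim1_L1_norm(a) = 9.02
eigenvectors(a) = [[-0.90+0.00j, -0.17-0.08j, (-0.17+0.08j)], [0.10+0.00j, (0.75+0j), 0.75-0.00j], [0.42+0.00j, -0.20-0.61j, (-0.2+0.61j)]]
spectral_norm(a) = 7.32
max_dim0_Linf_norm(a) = 4.97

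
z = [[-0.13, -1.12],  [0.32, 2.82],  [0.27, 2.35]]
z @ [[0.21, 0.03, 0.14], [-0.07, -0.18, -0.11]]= [[0.05, 0.20, 0.11], [-0.13, -0.5, -0.27], [-0.11, -0.41, -0.22]]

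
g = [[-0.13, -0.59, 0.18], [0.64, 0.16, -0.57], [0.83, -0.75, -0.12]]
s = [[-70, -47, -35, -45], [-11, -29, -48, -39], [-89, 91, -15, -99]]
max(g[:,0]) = 0.827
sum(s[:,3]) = -183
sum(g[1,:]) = 0.2350000000000001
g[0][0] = -0.126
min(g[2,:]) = -0.747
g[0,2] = 0.18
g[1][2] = -0.57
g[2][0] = 0.827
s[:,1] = [-47, -29, 91]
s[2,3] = -99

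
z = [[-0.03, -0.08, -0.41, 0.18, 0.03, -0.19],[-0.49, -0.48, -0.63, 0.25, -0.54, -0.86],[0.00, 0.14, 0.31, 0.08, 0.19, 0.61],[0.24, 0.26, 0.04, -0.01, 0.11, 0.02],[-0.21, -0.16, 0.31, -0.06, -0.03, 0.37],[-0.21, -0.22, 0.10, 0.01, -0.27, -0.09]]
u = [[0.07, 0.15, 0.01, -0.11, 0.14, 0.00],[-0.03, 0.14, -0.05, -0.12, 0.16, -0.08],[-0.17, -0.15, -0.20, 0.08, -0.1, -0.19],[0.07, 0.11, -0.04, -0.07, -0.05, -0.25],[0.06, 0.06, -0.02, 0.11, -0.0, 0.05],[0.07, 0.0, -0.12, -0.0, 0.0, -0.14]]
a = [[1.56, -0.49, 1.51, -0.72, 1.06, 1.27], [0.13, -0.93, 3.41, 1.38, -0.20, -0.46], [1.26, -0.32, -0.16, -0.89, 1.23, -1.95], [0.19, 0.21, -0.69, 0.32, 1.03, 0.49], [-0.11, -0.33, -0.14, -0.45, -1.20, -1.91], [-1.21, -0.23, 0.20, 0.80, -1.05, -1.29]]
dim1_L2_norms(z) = [0.49, 1.4, 0.73, 0.37, 0.55, 0.43]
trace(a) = -1.70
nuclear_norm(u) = 1.27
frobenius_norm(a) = 6.56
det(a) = -2.45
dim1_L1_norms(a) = [6.61, 6.51, 5.81, 2.93, 4.14, 4.78]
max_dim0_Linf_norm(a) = 3.41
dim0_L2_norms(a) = [2.36, 1.19, 3.8, 2.04, 2.51, 3.34]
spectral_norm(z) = 1.64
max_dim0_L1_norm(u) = 0.71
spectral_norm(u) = 0.44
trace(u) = -0.20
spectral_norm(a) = 4.12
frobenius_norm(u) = 0.65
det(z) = -0.00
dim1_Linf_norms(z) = [0.41, 0.86, 0.61, 0.26, 0.37, 0.27]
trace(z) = -0.33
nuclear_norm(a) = 12.78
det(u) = 0.00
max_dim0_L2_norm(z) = 1.14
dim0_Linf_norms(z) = [0.49, 0.48, 0.63, 0.25, 0.54, 0.86]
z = a @ u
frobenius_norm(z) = 1.83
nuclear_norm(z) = 2.93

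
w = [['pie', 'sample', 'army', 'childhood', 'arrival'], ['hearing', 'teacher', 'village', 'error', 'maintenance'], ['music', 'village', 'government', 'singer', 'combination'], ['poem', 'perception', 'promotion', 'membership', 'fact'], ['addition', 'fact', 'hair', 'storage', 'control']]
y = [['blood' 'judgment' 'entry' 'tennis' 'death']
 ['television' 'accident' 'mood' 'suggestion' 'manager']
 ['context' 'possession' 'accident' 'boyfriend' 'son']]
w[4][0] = 'addition'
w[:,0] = ['pie', 'hearing', 'music', 'poem', 'addition']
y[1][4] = 'manager'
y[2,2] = 'accident'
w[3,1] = 'perception'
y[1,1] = 'accident'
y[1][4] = 'manager'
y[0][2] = 'entry'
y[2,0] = 'context'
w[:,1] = ['sample', 'teacher', 'village', 'perception', 'fact']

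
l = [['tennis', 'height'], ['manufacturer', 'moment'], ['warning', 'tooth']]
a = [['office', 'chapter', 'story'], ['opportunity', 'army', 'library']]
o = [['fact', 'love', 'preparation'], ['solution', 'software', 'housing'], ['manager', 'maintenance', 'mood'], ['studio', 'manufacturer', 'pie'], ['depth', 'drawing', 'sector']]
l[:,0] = ['tennis', 'manufacturer', 'warning']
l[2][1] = 'tooth'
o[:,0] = ['fact', 'solution', 'manager', 'studio', 'depth']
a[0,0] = 'office'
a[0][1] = 'chapter'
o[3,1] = 'manufacturer'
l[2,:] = ['warning', 'tooth']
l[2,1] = 'tooth'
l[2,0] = 'warning'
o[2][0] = 'manager'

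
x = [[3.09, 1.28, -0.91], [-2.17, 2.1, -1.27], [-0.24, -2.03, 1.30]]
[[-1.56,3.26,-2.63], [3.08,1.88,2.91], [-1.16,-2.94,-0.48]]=x @[[-0.82, 0.47, -0.98], [-0.21, 1.20, 0.73], [-1.37, -0.30, 0.59]]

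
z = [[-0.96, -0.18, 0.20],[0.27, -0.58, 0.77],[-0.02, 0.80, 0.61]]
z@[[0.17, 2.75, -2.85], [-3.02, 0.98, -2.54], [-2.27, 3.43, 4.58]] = [[-0.07, -2.13, 4.11], [0.05, 2.82, 4.23], [-3.8, 2.82, 0.82]]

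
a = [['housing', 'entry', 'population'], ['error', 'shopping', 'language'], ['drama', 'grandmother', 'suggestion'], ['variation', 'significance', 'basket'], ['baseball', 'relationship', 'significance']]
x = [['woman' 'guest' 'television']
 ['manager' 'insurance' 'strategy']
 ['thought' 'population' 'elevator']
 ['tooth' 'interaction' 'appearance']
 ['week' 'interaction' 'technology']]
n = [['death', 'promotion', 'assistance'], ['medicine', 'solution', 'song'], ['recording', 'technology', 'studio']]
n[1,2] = 'song'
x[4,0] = 'week'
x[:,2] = ['television', 'strategy', 'elevator', 'appearance', 'technology']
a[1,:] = ['error', 'shopping', 'language']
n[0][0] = 'death'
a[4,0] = 'baseball'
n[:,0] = ['death', 'medicine', 'recording']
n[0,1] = 'promotion'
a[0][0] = 'housing'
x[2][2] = 'elevator'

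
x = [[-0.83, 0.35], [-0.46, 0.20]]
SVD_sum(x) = [[-0.83, 0.35], [-0.46, 0.20]] + [[-0.0, -0.00], [0.00, 0.00]]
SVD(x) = [[-0.87, -0.49], [-0.49, 0.87]] @ diag([1.0310075077977543, 0.004849625208530277]) @ [[0.92, -0.39], [0.39, 0.92]]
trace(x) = -0.63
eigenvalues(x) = [-0.64, 0.01]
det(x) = -0.00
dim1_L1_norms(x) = [1.18, 0.66]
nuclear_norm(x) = 1.04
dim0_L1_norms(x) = [1.29, 0.55]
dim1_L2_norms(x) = [0.9, 0.5]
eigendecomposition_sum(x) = [[-0.83, 0.35], [-0.45, 0.19]] + [[-0.00, 0.00], [-0.01, 0.01]]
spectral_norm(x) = 1.03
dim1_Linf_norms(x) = [0.83, 0.46]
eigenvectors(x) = [[-0.88, -0.39],[-0.48, -0.92]]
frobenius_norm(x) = 1.03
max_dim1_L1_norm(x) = 1.18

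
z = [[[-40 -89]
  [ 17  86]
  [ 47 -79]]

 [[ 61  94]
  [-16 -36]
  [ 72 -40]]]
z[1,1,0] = -16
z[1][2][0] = 72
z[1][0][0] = 61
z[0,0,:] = [-40, -89]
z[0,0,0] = -40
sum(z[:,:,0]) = 141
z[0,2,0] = 47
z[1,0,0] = 61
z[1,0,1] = 94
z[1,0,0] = 61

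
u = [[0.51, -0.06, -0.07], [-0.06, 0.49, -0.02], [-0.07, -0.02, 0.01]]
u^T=[[0.51, -0.06, -0.07], [-0.06, 0.49, -0.02], [-0.07, -0.02, 0.01]]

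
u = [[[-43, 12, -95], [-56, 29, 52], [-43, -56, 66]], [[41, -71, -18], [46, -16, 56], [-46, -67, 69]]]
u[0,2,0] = -43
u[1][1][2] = 56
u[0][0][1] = 12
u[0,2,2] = 66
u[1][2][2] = 69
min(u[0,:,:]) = -95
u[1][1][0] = 46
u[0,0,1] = 12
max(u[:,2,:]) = 69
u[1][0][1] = -71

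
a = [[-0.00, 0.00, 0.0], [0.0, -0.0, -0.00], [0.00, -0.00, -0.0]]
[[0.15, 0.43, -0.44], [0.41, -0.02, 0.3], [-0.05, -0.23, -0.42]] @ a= [[0.0,0.0,0.0],[0.00,0.0,0.0],[0.00,0.0,0.0]]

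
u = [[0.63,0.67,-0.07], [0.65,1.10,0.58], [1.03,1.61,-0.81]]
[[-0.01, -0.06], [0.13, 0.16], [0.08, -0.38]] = u @ [[-0.27, -0.03],[0.25, -0.03],[0.06, 0.37]]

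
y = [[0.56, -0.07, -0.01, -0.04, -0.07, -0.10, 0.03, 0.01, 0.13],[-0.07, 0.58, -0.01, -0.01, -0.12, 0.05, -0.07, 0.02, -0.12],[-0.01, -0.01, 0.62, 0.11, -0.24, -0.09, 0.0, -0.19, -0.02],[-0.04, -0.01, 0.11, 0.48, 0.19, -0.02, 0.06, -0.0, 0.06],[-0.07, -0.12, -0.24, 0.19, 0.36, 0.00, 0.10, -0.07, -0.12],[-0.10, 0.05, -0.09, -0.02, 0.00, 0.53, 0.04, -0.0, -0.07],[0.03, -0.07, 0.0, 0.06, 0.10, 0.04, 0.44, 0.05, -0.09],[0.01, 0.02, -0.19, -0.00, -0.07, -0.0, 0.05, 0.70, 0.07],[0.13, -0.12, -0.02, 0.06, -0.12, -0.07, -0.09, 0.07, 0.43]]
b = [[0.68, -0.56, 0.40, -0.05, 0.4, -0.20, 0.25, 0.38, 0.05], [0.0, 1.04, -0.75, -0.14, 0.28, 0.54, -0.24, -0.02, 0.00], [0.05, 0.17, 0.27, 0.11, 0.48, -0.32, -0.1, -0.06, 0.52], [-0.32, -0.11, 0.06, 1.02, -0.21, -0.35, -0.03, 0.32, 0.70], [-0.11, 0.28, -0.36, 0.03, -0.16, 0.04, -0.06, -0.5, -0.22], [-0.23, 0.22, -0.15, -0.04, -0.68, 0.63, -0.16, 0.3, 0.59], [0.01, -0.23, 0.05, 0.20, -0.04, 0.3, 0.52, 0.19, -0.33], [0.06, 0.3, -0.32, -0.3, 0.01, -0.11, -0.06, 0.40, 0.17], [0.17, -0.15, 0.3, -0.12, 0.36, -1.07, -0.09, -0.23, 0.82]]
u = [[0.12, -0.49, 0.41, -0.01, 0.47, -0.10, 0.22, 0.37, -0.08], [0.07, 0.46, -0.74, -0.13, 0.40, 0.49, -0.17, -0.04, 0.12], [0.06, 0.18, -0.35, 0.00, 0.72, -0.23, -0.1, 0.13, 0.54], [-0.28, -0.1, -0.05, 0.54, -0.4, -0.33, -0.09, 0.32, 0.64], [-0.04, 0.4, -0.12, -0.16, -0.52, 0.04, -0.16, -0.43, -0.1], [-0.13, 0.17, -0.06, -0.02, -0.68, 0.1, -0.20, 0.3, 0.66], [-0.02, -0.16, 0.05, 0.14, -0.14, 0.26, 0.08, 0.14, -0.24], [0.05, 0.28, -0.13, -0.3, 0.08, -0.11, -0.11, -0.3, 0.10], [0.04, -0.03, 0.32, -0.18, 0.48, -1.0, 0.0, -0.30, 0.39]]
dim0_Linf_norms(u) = [0.28, 0.49, 0.74, 0.54, 0.72, 1.0, 0.22, 0.43, 0.66]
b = y + u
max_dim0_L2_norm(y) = 0.73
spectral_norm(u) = 1.62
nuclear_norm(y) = 4.70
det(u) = 0.00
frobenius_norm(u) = 2.87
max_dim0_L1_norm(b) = 3.56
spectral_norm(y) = 0.90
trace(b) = 5.22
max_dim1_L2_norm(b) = 1.47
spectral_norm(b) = 2.13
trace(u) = 0.52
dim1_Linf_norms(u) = [0.49, 0.74, 0.72, 0.64, 0.52, 0.68, 0.26, 0.3, 1.0]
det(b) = -0.01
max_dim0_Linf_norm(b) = 1.07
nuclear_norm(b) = 8.20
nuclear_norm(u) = 6.14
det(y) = 0.00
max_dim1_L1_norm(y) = 1.29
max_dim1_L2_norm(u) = 1.27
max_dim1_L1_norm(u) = 2.75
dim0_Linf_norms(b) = [0.68, 1.04, 0.75, 1.02, 0.68, 1.07, 0.52, 0.5, 0.82]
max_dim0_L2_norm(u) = 1.43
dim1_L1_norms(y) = [1.02, 1.05, 1.29, 0.97, 1.27, 0.9, 0.88, 1.11, 1.11]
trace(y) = 4.70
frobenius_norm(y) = 1.76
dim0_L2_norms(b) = [0.82, 1.31, 1.07, 1.11, 1.06, 1.48, 0.67, 0.92, 1.4]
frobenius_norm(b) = 3.37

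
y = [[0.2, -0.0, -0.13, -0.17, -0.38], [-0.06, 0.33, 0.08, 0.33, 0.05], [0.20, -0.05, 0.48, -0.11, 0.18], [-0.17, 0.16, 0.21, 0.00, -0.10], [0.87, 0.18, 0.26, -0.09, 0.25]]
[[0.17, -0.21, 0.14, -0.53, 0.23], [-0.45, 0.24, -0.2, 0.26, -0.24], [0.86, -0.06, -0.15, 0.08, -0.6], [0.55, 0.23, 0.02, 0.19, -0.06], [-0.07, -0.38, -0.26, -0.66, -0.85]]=y @[[-0.61, -0.69, -0.29, -0.94, -0.63], [-0.13, 0.67, 0.16, -0.17, -0.03], [1.90, 0.14, -0.32, 0.5, -0.97], [-1.69, -0.12, -0.72, 0.6, -0.53], [-0.66, 0.20, -0.08, 0.46, -0.38]]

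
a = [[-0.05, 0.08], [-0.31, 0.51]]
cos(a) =[[1.01, -0.02], [0.07, 0.88]]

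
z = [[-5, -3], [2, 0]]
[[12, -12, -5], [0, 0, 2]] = z@ [[0, 0, 1], [-4, 4, 0]]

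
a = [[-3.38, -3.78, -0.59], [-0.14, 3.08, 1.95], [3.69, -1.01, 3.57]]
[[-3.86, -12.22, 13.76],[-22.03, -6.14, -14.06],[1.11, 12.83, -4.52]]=a @ [[5.53, 4.77, -0.08], [-2.95, -0.79, -3.24], [-6.24, -1.56, -2.1]]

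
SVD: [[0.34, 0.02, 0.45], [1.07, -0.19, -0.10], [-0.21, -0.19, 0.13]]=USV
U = [[-0.3, -0.93, 0.21], [-0.94, 0.25, -0.23], [0.16, -0.26, -0.95]]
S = [1.15, 0.48, 0.23]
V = [[-0.99, 0.12, -0.02], [0.01, -0.03, -1.00], [0.12, 0.99, -0.03]]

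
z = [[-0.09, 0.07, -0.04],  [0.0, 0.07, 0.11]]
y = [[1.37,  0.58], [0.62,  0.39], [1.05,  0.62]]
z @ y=[[-0.12, -0.05], [0.16, 0.10]]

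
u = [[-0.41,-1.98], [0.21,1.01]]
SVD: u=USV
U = [[-0.89,0.45], [0.45,0.89]]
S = [2.27, 0.0]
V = [[0.20, 0.98], [0.98, -0.2]]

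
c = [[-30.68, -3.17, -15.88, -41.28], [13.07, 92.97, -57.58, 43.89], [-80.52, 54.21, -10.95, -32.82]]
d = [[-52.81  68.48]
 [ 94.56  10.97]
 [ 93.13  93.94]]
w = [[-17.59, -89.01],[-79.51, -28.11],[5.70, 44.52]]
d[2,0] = 93.13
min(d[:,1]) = 10.97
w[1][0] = -79.51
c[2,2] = -10.95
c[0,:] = [-30.68, -3.17, -15.88, -41.28]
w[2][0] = 5.7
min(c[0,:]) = -41.28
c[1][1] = 92.97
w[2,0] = 5.7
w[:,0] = [-17.59, -79.51, 5.7]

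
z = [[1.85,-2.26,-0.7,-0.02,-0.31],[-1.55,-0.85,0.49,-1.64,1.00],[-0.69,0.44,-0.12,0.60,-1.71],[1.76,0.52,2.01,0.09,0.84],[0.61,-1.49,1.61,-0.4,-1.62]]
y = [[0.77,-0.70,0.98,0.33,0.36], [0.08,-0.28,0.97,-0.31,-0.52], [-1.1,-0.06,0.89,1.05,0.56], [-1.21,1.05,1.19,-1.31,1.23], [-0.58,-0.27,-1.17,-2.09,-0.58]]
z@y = [[2.22, -0.56, -0.66, 1.25, 1.60], [-0.40, -0.7, -5.03, 0.32, -2.44], [-0.1, 1.46, 2.36, 2.3, 1.19], [-1.41, -1.63, 3.14, 0.66, 1.11], [0.00, -0.09, 2.00, 6.26, 2.34]]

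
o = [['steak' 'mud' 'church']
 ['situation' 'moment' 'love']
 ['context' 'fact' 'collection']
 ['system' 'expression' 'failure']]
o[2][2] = 'collection'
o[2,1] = 'fact'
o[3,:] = ['system', 'expression', 'failure']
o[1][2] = 'love'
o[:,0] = ['steak', 'situation', 'context', 'system']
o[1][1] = 'moment'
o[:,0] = ['steak', 'situation', 'context', 'system']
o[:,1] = ['mud', 'moment', 'fact', 'expression']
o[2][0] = 'context'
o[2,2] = 'collection'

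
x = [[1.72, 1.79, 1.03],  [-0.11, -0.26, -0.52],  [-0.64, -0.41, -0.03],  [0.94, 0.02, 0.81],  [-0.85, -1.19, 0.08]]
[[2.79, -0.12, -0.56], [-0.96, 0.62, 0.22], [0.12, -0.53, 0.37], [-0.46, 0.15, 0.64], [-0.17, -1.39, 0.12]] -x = [[1.07,-1.91,-1.59], [-0.85,0.88,0.74], [0.76,-0.12,0.40], [-1.4,0.13,-0.17], [0.68,-0.2,0.04]]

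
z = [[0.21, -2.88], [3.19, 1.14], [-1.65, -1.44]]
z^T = [[0.21,3.19,-1.65], [-2.88,1.14,-1.44]]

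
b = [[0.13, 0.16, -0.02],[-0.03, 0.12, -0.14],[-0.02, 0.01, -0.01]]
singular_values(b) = [0.24, 0.14, 0.01]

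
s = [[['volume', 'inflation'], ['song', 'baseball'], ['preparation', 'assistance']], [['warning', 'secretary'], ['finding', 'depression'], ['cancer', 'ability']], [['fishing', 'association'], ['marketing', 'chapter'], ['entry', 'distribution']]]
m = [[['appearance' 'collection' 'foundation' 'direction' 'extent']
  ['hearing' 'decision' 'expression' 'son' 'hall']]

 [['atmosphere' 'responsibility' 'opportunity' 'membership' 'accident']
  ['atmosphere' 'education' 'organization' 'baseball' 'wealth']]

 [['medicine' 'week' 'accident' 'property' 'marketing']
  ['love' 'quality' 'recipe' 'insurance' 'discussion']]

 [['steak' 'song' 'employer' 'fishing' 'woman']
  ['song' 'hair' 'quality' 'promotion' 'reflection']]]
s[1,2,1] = 'ability'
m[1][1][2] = 'organization'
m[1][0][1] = 'responsibility'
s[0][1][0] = 'song'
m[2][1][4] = 'discussion'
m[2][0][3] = 'property'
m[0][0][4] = 'extent'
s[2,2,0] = 'entry'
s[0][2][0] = 'preparation'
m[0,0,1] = 'collection'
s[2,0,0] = 'fishing'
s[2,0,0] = 'fishing'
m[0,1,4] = 'hall'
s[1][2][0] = 'cancer'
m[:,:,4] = [['extent', 'hall'], ['accident', 'wealth'], ['marketing', 'discussion'], ['woman', 'reflection']]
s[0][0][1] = 'inflation'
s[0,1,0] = 'song'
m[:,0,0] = ['appearance', 'atmosphere', 'medicine', 'steak']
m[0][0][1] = 'collection'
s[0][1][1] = 'baseball'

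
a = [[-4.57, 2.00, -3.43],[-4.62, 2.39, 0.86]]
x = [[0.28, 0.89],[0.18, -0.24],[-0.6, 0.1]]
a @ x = [[1.14, -4.89],[-1.38, -4.60]]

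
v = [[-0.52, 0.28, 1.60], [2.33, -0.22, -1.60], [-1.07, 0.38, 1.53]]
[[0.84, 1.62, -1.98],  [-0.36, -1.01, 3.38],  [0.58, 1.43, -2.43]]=v @ [[0.28, 0.32, 0.8], [-0.54, 0.51, -0.73], [0.71, 1.03, -0.85]]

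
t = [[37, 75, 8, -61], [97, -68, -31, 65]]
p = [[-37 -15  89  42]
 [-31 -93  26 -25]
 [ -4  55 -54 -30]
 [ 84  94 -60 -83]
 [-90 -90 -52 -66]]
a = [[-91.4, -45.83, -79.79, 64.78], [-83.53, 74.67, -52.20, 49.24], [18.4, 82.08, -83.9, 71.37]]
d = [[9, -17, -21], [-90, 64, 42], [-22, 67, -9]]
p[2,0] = -4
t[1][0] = 97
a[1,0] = -83.53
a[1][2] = -52.2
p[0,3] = 42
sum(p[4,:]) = -298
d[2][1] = 67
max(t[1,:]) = 97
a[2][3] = 71.37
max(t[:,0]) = 97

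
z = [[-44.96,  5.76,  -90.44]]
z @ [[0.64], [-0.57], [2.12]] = [[-223.79]]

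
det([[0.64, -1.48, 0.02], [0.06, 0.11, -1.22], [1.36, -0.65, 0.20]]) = 1.976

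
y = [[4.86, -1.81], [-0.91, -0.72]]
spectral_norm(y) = 5.22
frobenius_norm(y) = 5.31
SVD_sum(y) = [[4.9, -1.70],[-0.59, 0.20]] + [[-0.04, -0.11], [-0.32, -0.92]]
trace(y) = 4.14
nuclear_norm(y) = 6.21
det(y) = -5.15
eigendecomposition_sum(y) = [[4.91, -1.52],[-0.76, 0.24]] + [[-0.05, -0.29], [-0.15, -0.96]]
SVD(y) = [[-0.99, 0.12], [0.12, 0.99]] @ diag([5.222168640022001, 0.9854718134836642]) @ [[-0.94, 0.33], [-0.33, -0.94]]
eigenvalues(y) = [5.14, -1.0]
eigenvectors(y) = [[0.99, 0.30], [-0.15, 0.96]]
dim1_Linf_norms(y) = [4.86, 0.91]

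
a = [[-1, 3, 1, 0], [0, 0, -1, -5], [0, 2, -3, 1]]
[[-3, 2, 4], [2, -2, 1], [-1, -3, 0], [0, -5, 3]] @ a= [[3, -1, -17, -6], [-2, 8, 1, 11], [1, -3, 2, 15], [0, 6, -4, 28]]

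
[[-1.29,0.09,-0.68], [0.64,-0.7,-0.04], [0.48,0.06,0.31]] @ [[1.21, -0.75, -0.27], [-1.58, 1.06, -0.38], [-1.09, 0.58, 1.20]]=[[-0.96, 0.67, -0.50],  [1.92, -1.25, 0.05],  [0.15, -0.12, 0.22]]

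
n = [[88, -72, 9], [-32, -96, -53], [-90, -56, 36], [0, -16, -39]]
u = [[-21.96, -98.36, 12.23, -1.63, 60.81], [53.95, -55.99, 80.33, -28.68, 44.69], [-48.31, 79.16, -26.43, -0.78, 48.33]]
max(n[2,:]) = 36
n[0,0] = 88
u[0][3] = -1.63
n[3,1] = -16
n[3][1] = -16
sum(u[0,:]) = -48.90999999999998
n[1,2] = -53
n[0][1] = -72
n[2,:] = [-90, -56, 36]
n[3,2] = -39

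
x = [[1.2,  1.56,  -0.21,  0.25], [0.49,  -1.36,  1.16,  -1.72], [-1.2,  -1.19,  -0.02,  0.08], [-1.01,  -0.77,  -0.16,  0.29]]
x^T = [[1.20, 0.49, -1.20, -1.01],[1.56, -1.36, -1.19, -0.77],[-0.21, 1.16, -0.02, -0.16],[0.25, -1.72, 0.08, 0.29]]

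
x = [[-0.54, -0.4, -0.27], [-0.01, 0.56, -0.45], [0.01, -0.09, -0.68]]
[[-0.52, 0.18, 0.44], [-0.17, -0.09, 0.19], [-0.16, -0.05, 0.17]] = x @ [[0.89, -0.30, -0.74], [-0.07, -0.1, 0.10], [0.26, 0.08, -0.28]]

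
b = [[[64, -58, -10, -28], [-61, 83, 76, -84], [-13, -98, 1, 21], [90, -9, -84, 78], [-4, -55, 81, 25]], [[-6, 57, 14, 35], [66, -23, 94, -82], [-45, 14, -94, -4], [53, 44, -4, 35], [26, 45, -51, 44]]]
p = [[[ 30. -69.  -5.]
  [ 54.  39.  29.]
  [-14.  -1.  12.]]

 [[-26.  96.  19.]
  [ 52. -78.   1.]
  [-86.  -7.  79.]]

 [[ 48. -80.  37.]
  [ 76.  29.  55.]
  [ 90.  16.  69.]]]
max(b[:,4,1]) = 45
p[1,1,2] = 1.0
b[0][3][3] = 78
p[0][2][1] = -1.0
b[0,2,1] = -98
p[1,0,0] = -26.0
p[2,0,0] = 48.0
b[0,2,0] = -13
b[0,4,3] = 25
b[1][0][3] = 35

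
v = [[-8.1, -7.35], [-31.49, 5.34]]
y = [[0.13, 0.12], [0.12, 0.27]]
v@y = [[-1.93, -2.96],[-3.45, -2.34]]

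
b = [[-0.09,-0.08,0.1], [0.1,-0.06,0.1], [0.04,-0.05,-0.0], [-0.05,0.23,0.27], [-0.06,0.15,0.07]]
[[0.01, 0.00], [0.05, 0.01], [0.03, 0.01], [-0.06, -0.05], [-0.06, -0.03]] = b @ [[0.26, 0.05], [-0.31, -0.15], [0.10, -0.05]]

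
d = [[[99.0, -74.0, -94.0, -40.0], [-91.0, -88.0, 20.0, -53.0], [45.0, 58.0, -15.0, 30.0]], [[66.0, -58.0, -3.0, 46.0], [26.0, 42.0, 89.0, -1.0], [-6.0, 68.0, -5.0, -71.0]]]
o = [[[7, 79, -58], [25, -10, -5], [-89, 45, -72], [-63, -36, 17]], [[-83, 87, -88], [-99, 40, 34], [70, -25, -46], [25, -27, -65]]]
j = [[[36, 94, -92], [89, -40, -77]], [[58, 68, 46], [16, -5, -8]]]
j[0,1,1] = -40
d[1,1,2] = 89.0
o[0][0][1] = 79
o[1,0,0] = -83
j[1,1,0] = 16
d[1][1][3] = -1.0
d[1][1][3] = -1.0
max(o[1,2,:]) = 70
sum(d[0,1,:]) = -212.0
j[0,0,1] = 94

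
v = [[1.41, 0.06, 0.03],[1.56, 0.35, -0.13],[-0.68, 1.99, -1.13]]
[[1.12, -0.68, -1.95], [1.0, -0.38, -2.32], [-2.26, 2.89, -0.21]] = v @ [[0.89, -0.48, -1.35], [-1.62, 0.60, -0.71], [-1.39, -1.21, -0.25]]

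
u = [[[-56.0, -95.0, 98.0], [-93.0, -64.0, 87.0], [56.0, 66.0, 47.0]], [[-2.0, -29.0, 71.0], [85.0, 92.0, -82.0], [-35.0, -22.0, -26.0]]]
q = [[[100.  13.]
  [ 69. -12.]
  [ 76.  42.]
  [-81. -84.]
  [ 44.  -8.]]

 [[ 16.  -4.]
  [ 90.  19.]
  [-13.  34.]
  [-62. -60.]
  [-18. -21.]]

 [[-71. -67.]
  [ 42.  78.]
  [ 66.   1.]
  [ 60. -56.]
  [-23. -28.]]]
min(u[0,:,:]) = -95.0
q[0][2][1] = 42.0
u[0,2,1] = 66.0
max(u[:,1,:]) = 92.0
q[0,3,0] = -81.0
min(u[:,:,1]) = -95.0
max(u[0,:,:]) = 98.0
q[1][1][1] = 19.0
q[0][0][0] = 100.0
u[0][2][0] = 56.0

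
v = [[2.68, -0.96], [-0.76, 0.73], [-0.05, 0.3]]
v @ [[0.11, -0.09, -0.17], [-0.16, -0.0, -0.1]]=[[0.45,-0.24,-0.36], [-0.2,0.07,0.06], [-0.05,0.0,-0.02]]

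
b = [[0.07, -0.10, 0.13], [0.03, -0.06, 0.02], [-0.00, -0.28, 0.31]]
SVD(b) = [[-0.37, -0.84, -0.4],[-0.13, -0.38, 0.92],[-0.92, 0.39, 0.04]] @ diag([0.45290808898759877, 0.07028685214655776, 0.033675233405713365]) @ [[-0.07, 0.67, -0.74], [-1.0, -0.03, 0.06], [-0.01, -0.74, -0.67]]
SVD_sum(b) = [[0.01, -0.11, 0.12],[0.0, -0.04, 0.04],[0.03, -0.28, 0.31]] + [[0.06,0.00,-0.0], [0.03,0.00,-0.00], [-0.03,-0.00,0.00]] + [[0.00, 0.01, 0.01],[-0.00, -0.02, -0.02],[-0.00, -0.00, -0.00]]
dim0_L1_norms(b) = [0.1, 0.44, 0.46]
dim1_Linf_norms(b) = [0.13, 0.06, 0.31]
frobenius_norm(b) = 0.46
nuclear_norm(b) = 0.56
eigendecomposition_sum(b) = [[-0.0,0.0,0.00],[0.01,-0.04,-0.0],[0.01,-0.03,-0.00]] + [[0.09, 0.05, -0.06],[0.02, 0.01, -0.01],[0.03, 0.01, -0.02]] + [[-0.02,-0.15,0.19], [-0.00,-0.03,0.04], [-0.04,-0.26,0.33]]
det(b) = -0.00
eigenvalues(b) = [-0.04, 0.09, 0.28]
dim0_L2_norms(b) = [0.08, 0.3, 0.34]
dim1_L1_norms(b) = [0.3, 0.11, 0.59]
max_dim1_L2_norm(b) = 0.42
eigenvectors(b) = [[0.02, 0.93, 0.49], [-0.78, 0.23, 0.09], [-0.62, 0.29, 0.87]]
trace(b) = 0.32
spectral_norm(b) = 0.45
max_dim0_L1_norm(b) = 0.46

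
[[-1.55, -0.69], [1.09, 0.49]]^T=[[-1.55, 1.09], [-0.69, 0.49]]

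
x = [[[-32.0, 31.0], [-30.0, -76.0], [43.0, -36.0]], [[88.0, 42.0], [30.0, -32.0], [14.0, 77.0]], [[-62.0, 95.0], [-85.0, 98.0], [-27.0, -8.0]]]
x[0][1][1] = -76.0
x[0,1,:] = [-30.0, -76.0]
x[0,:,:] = [[-32.0, 31.0], [-30.0, -76.0], [43.0, -36.0]]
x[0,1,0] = -30.0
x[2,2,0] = -27.0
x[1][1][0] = 30.0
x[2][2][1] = -8.0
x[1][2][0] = 14.0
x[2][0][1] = 95.0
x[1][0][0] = 88.0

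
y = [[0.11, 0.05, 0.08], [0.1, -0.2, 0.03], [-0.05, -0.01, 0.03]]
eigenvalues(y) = [(-0.22+0j), (0.08+0.04j), (0.08-0.04j)]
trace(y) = -0.06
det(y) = -0.00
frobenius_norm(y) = 0.27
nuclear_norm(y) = 0.42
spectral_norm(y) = 0.23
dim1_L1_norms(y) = [0.24, 0.33, 0.09]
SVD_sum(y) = [[0.01, -0.02, 0.0], [0.11, -0.19, 0.04], [-0.01, 0.01, -0.00]] + [[0.1, 0.07, 0.07], [-0.01, -0.01, -0.01], [-0.02, -0.01, -0.01]] + [[-0.00, -0.00, 0.01], [-0.00, -0.0, 0.0], [-0.02, -0.01, 0.04]]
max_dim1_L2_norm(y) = 0.23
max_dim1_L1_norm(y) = 0.33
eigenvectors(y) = [[(-0.15+0j), 0.76+0.00j, 0.76-0.00j], [(0.99+0j), 0.23+0.01j, (0.23-0.01j)], [(0.01+0j), -0.45+0.42j, -0.45-0.42j]]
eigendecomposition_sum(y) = [[(-0.01+0j), 0.03-0.00j, -0.00+0.00j], [0.06-0.00j, (-0.21+0j), 0.00-0.00j], [0.00-0.00j, (-0+0j), 0.00-0.00j]] + [[(0.06-0.02j), 0.01-0.00j, (0.04-0.07j)], [(0.02-0j), 0.00-0.00j, (0.01-0.02j)], [(-0.03+0.04j), (-0+0.01j), 0.01+0.06j]] + [[0.06+0.02j, (0.01+0j), 0.04+0.07j], [0.02+0.00j, 0.00+0.00j, 0.01+0.02j], [-0.03-0.04j, (-0-0.01j), 0.01-0.06j]]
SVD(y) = [[-0.12, 0.98, 0.19], [-0.99, -0.12, 0.03], [0.05, -0.18, 0.98]] @ diag([0.2267421264104853, 0.14574301297406828, 0.05241166168031748]) @ [[-0.51,0.85,-0.17], [0.71,0.52,0.47], [-0.49,-0.12,0.87]]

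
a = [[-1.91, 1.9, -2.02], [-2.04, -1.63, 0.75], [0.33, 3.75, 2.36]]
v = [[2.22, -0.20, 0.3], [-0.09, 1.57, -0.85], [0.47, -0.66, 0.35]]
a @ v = [[-5.36, 4.7, -2.89], [-4.03, -2.65, 1.04], [1.5, 4.26, -2.26]]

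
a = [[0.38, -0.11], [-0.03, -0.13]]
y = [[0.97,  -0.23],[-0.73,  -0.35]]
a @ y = [[0.45, -0.05], [0.07, 0.05]]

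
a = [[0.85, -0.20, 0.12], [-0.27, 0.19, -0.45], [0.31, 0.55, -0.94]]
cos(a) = [[0.62,0.07,-0.04], [0.2,1.08,-0.15], [0.09,0.23,0.68]]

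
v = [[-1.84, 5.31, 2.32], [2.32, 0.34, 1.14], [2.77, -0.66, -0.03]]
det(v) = 10.03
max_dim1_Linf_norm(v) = 5.31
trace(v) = -1.53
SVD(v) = [[-0.96, -0.22, 0.17],[0.05, -0.74, -0.68],[0.27, -0.64, 0.72]] @ diag([6.27997506428878, 3.4963056234407937, 0.4570122311354552]) @ [[0.42, -0.84, -0.35], [-0.88, -0.28, -0.38], [0.22, 0.47, -0.86]]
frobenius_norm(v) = 7.20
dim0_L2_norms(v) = [4.05, 5.36, 2.59]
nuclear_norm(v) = 10.23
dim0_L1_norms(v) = [6.93, 6.31, 3.49]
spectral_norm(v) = 6.28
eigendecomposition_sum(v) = [[-3.35, 3.49, 0.78],[1.04, -1.08, -0.24],[2.04, -2.13, -0.47]] + [[1.47, 1.94, 1.43], [1.23, 1.61, 1.19], [0.83, 1.09, 0.81]] + [[0.03, -0.11, 0.11], [0.05, -0.19, 0.19], [-0.11, 0.38, -0.37]]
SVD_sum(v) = [[-2.53, 5.06, 2.1],[0.12, -0.25, -0.1],[0.73, -1.45, -0.60]] + [[0.67, 0.22, 0.29],[2.26, 0.73, 0.98],[1.97, 0.64, 0.85]] + [[0.02, 0.04, -0.07], [-0.07, -0.14, 0.26], [0.07, 0.15, -0.28]]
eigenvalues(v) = [-4.9, 3.9, -0.53]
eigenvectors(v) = [[0.83, -0.70, -0.26], [-0.26, -0.59, -0.44], [-0.50, -0.4, 0.86]]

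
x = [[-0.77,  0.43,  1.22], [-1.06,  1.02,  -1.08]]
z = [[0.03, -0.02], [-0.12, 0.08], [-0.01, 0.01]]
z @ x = [[-0.00,-0.01,0.06], [0.01,0.03,-0.23], [-0.00,0.01,-0.02]]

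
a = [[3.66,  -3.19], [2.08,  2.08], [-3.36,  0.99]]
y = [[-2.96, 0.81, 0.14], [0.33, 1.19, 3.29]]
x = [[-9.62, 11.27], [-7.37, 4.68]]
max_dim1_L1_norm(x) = 20.89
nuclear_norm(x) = 19.28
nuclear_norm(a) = 9.01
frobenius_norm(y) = 4.67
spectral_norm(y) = 3.52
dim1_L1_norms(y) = [3.91, 4.81]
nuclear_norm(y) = 6.58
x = y @ a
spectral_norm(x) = 17.05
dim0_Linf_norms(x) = [9.62, 11.27]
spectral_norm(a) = 5.91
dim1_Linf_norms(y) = [2.96, 3.29]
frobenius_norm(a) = 6.67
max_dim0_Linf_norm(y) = 3.29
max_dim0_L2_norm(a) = 5.39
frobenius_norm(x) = 17.20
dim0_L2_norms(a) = [5.39, 3.93]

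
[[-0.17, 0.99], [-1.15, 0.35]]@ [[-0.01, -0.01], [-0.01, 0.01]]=[[-0.01, 0.01],[0.01, 0.02]]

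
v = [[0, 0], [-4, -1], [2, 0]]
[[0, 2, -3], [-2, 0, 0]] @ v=[[-14, -2], [0, 0]]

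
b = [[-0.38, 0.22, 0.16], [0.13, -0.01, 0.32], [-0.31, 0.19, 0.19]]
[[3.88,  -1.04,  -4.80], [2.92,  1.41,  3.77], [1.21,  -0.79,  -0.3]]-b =[[4.26, -1.26, -4.96], [2.79, 1.42, 3.45], [1.52, -0.98, -0.49]]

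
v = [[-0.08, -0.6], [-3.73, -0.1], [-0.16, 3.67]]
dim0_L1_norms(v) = [3.97, 4.37]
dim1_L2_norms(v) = [0.61, 3.73, 3.67]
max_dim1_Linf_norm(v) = 3.73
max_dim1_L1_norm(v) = 3.83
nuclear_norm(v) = 7.45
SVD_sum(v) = [[0.23, -0.17], [-2.38, 1.74], [-1.85, 1.35]] + [[-0.31, -0.43], [-1.35, -1.84], [1.69, 2.32]]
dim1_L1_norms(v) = [0.68, 3.83, 3.83]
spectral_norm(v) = 3.75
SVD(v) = [[0.08, 0.14], [-0.79, 0.62], [-0.61, -0.77]] @ diag([3.7505127775846705, 3.703708129047714]) @ [[0.81, -0.59], [-0.59, -0.81]]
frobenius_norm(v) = 5.27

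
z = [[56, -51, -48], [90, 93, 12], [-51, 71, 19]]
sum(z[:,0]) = 95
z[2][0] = -51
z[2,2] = 19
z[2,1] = 71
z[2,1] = 71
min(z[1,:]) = 12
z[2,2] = 19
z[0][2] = -48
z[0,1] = -51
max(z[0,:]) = 56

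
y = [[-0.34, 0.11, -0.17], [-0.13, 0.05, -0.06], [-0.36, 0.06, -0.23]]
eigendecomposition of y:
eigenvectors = [[0.62, 0.52, -0.50],[0.23, 0.30, -0.62],[0.75, -0.8, 0.6]]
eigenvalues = [-0.51, -0.02, 0.0]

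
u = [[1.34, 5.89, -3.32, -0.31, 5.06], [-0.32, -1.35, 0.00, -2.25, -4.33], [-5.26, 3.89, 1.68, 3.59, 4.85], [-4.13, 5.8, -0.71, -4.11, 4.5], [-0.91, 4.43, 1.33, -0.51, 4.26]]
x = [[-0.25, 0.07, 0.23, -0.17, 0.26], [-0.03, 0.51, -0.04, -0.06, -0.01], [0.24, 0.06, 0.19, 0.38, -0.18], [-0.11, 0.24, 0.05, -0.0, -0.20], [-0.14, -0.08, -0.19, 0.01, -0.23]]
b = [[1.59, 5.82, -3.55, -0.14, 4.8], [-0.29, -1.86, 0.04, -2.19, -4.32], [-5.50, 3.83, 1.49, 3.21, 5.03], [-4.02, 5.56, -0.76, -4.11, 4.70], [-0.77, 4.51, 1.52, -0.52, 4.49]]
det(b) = 1782.48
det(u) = 1829.49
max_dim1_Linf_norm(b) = 5.82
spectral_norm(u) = 14.96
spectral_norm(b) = 15.03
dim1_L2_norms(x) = [0.47, 0.52, 0.52, 0.33, 0.34]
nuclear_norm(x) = 1.96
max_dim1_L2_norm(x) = 0.52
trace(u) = 1.82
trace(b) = 1.60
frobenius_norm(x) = 0.99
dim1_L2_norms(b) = [8.49, 5.2, 9.1, 9.31, 6.61]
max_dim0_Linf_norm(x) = 0.51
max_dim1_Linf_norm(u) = 5.89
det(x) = -0.00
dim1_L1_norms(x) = [0.98, 0.65, 1.05, 0.6, 0.65]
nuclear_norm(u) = 31.14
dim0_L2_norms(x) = [0.39, 0.58, 0.36, 0.42, 0.44]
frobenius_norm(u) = 17.61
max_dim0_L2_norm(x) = 0.58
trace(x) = 0.22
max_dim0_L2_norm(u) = 10.31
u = x + b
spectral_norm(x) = 0.62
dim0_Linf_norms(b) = [5.5, 5.82, 3.55, 4.11, 5.03]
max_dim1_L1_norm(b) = 19.15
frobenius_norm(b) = 17.67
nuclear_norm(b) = 31.26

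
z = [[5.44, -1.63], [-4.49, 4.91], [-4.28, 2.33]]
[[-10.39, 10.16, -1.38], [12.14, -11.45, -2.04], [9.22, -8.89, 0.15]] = z @[[-1.61, 1.61, -0.52], [1.0, -0.86, -0.89]]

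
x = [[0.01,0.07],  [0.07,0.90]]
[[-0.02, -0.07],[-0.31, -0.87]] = x @ [[1.07, -0.53], [-0.43, -0.93]]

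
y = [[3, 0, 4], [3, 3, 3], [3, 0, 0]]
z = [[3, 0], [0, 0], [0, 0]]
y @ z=[[9, 0], [9, 0], [9, 0]]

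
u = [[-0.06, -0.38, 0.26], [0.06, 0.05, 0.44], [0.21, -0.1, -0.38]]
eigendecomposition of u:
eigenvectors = [[(0.66+0j), 0.73+0.00j, (0.73-0j)], [0.40+0.00j, (-0.05-0.61j), -0.05+0.61j], [(-0.63+0j), 0.31-0.06j, (0.31+0.06j)]]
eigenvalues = [(-0.54+0j), (0.07+0.29j), (0.07-0.29j)]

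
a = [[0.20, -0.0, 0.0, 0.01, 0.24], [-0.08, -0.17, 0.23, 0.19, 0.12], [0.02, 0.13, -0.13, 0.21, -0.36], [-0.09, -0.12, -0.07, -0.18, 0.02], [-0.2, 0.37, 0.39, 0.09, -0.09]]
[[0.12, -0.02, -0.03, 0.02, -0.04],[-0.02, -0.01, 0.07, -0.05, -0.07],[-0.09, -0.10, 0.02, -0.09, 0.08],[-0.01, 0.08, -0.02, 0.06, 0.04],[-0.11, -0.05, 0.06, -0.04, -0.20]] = a @ [[0.17,-0.29,-0.27,0.02,0.02],[0.07,-0.08,0.01,-0.02,-0.20],[-0.18,-0.11,-0.02,0.01,-0.35],[0.02,-0.2,0.25,-0.3,0.01],[0.36,0.16,0.09,0.06,-0.17]]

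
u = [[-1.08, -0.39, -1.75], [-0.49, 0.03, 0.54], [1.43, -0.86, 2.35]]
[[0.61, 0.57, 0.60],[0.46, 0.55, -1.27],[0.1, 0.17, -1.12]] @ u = [[-0.08, -0.74, 0.65], [-2.58, 0.93, -3.49], [-1.79, 0.93, -2.72]]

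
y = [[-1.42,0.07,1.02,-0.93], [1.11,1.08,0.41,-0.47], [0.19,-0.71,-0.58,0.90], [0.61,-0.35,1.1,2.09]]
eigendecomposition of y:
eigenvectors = [[-0.89+0.00j, (0.35-0.16j), 0.35+0.16j, (-0.13+0j)], [(0.33+0j), -0.77+0.00j, (-0.77-0j), (-0.3+0j)], [0.29+0.00j, 0.27-0.10j, (0.27+0.1j), (0.32+0j)], [0.09+0.00j, -0.42+0.04j, (-0.42-0.04j), (0.89+0j)]]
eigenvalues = [(-1.69+0j), (0.17+0.32j), (0.17-0.32j), (2.51+0j)]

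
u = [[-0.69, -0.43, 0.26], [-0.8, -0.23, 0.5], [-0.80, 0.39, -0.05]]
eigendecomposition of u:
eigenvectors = [[-0.09, 0.71, 0.58], [0.68, 0.55, 0.24], [0.73, 0.43, 0.78]]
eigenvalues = [0.42, -0.87, -0.52]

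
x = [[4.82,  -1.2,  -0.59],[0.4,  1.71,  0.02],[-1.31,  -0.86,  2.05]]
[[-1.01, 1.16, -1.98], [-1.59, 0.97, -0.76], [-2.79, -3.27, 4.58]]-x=[[-5.83, 2.36, -1.39], [-1.99, -0.74, -0.78], [-1.48, -2.41, 2.53]]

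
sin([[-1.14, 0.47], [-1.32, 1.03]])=[[-1.03, 0.43], [-1.20, 0.95]]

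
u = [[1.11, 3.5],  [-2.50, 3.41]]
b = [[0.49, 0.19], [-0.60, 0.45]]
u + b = [[1.60, 3.69], [-3.1, 3.86]]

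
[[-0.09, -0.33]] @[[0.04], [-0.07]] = [[0.02]]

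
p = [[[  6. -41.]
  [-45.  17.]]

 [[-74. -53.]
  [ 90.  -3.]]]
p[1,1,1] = -3.0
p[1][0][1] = -53.0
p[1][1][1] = -3.0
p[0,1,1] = 17.0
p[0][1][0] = -45.0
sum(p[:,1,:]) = 59.0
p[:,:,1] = [[-41.0, 17.0], [-53.0, -3.0]]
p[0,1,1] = 17.0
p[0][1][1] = 17.0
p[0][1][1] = 17.0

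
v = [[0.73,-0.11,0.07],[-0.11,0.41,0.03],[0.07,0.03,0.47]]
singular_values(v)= [0.78, 0.48, 0.35]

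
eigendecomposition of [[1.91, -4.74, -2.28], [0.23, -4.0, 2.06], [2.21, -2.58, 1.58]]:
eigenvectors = [[0.77+0.00j, 0.77-0.00j, -0.67+0.00j], [(-0.02-0.21j), -0.02+0.21j, (-0.74+0j)], [0.17-0.58j, 0.17+0.58j, (-0.08+0j)]]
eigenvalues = [(1.53+3.01j), (1.53-3.01j), (-3.56+0j)]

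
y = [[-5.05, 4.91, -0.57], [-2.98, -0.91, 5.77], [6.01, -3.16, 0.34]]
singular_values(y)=[9.9, 6.3, 1.22]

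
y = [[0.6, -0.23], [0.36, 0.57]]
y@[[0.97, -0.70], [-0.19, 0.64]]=[[0.63, -0.57], [0.24, 0.11]]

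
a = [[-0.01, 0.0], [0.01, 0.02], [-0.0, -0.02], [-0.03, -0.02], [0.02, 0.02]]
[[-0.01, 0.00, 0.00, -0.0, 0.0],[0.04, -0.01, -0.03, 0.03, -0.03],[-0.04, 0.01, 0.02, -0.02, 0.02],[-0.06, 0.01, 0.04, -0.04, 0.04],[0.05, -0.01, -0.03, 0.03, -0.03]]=a @ [[0.71, -0.18, -0.50, 0.44, -0.48], [1.77, -0.45, -1.24, 1.1, -1.21]]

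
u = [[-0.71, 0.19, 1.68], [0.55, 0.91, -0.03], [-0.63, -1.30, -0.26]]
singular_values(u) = [1.85, 1.8, 0.0]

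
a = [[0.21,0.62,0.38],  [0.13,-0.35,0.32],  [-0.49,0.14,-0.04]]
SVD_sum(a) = [[0.19, 0.66, 0.31],  [-0.04, -0.12, -0.06],  [-0.00, -0.02, -0.01]] + [[0.05, -0.03, 0.03], [0.31, -0.17, 0.18], [-0.36, 0.20, -0.21]] + [[-0.03, -0.01, 0.04],[-0.14, -0.05, 0.20],[-0.13, -0.05, 0.18]]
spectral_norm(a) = 0.77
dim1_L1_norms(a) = [1.21, 0.8, 0.67]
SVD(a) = [[0.98, 0.11, 0.15], [-0.19, 0.65, 0.73], [-0.02, -0.75, 0.66]] @ diag([0.7658363306218814, 0.6123284677207615, 0.33845023610326547]) @ [[0.25, 0.88, 0.41],[0.78, -0.44, 0.46],[-0.58, -0.20, 0.79]]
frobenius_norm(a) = 1.04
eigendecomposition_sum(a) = [[0.14+0.18j, 0.21-0.00j, (0.22-0.14j)], [-0.01+0.08j, 0.05+0.05j, 0.09+0.03j], [-0.19+0.05j, -0.07+0.16j, 0.03+0.23j]] + [[0.14-0.18j, (0.21+0j), 0.22+0.14j],[(-0.01-0.08j), 0.05-0.05j, 0.09-0.03j],[(-0.19-0.05j), -0.07-0.16j, (0.03-0.23j)]] + [[(-0.07-0j), 0.21+0.00j, -0.07+0.00j], [(0.16+0j), (-0.45-0j), 0.15-0.00j], [-0.10-0.00j, (0.29+0j), (-0.09+0j)]]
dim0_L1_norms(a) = [0.83, 1.11, 0.74]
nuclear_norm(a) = 1.72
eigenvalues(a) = [(0.22+0.46j), (0.22-0.46j), (-0.61+0j)]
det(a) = -0.16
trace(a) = -0.18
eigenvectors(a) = [[(0.73+0j), (0.73-0j), -0.36+0.00j], [(0.17+0.19j), (0.17-0.19j), 0.79+0.00j], [(-0.26+0.58j), -0.26-0.58j, -0.50+0.00j]]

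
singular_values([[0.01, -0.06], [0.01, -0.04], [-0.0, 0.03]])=[0.08, 0.01]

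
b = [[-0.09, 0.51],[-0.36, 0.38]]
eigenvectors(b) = [[(0.77+0j), (0.77-0j)], [0.35+0.54j, (0.35-0.54j)]]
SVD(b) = [[-0.7, -0.71],[-0.71, 0.70]] @ diag([0.7052081883952954, 0.21185233305353482]) @ [[0.45, -0.89],[-0.89, -0.45]]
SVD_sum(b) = [[-0.22, 0.44], [-0.23, 0.45]] + [[0.13, 0.07],  [-0.13, -0.07]]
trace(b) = 0.29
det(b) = 0.15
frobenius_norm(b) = 0.74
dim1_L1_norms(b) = [0.6, 0.74]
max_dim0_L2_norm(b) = 0.64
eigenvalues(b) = [(0.15+0.36j), (0.15-0.36j)]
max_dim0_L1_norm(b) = 0.89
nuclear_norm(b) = 0.92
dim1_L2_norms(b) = [0.52, 0.52]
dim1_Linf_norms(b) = [0.51, 0.38]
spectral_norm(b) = 0.71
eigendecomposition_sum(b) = [[(-0.05+0.23j),(0.26-0.1j)], [(-0.18+0.07j),0.19+0.13j]] + [[(-0.05-0.23j), (0.26+0.1j)], [-0.18-0.07j, 0.19-0.13j]]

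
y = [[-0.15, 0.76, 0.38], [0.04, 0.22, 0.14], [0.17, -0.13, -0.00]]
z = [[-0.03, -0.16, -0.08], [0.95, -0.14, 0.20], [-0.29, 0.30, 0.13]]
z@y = [[-0.02, -0.05, -0.03], [-0.11, 0.67, 0.34], [0.08, -0.17, -0.07]]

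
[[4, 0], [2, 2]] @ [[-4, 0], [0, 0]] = [[-16, 0], [-8, 0]]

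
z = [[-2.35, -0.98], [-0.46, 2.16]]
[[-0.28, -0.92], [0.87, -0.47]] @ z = [[1.08, -1.71], [-1.83, -1.87]]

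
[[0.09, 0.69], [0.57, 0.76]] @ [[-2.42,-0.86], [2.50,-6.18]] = [[1.51, -4.34], [0.52, -5.19]]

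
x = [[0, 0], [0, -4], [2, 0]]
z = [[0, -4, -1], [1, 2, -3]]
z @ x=[[-2, 16], [-6, -8]]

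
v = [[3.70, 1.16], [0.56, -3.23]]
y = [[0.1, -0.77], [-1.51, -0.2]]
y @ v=[[-0.06, 2.60],[-5.70, -1.11]]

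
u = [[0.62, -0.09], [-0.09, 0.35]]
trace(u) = 0.97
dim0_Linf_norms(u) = [0.62, 0.35]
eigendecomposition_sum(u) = [[0.59, -0.18], [-0.18, 0.05]] + [[0.03, 0.09], [0.09, 0.30]]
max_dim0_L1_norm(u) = 0.71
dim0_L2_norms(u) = [0.63, 0.36]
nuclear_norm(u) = 0.97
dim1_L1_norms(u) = [0.71, 0.44]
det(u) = 0.21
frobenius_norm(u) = 0.72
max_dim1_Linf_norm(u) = 0.62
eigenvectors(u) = [[0.96, 0.29], [-0.29, 0.96]]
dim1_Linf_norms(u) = [0.62, 0.35]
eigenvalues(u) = [0.65, 0.32]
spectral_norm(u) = 0.65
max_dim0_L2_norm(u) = 0.63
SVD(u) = [[-0.96, 0.29], [0.29, 0.96]] @ diag([0.6472498073958796, 0.3227501926041204]) @ [[-0.96, 0.29], [0.29, 0.96]]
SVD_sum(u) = [[0.59, -0.18], [-0.18, 0.05]] + [[0.03, 0.09],[0.09, 0.30]]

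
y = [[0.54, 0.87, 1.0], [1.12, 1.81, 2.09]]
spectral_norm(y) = 3.31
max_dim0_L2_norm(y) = 2.32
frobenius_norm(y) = 3.31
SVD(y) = [[-0.43,-0.9], [-0.90,0.43]] @ diag([3.308638107851756, 0.003724415544826703]) @ [[-0.38, -0.61, -0.70], [-0.64, -0.38, 0.67]]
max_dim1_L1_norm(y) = 5.02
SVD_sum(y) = [[0.54,0.87,1.00], [1.12,1.81,2.09]] + [[0.0, 0.00, -0.0], [-0.00, -0.00, 0.0]]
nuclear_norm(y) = 3.31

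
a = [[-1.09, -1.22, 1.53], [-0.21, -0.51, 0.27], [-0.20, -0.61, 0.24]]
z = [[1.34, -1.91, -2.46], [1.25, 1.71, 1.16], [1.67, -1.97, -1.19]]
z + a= [[0.25, -3.13, -0.93],  [1.04, 1.20, 1.43],  [1.47, -2.58, -0.95]]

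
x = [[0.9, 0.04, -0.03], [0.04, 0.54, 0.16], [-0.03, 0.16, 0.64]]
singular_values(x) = [0.91, 0.76, 0.42]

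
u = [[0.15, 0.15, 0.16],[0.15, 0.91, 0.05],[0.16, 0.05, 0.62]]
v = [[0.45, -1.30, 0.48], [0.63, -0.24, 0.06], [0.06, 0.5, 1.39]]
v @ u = [[-0.05, -1.09, 0.3],  [0.07, -0.12, 0.13],  [0.31, 0.53, 0.9]]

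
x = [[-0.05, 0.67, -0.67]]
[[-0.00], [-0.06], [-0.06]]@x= [[0.00, 0.00, 0.00], [0.0, -0.04, 0.04], [0.00, -0.04, 0.04]]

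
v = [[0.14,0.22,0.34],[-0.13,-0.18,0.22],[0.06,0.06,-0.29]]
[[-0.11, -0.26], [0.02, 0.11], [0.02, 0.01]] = v @ [[-0.04, -0.31], [-0.27, -0.65], [-0.14, -0.23]]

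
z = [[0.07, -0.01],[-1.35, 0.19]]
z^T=[[0.07, -1.35], [-0.01, 0.19]]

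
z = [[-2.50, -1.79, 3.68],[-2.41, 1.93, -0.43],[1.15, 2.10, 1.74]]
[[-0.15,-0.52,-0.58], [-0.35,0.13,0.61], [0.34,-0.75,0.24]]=z@[[0.15, -0.09, -0.06], [0.02, -0.10, 0.22], [0.07, -0.25, -0.09]]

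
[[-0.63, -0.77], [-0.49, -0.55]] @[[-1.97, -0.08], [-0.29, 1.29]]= [[1.46, -0.94], [1.12, -0.67]]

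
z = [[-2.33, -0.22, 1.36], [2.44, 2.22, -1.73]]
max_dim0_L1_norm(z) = 4.77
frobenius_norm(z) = 4.60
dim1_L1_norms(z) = [3.91, 6.39]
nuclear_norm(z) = 5.65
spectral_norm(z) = 4.44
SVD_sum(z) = [[-1.89, -1.11, 1.24],[2.74, 1.61, -1.81]] + [[-0.44, 0.89, 0.12], [-0.3, 0.61, 0.08]]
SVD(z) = [[-0.57,  0.82], [0.82,  0.57]] @ diag([4.442327865556873, 1.2114136927148087]) @ [[0.75,0.44,-0.49], [-0.44,0.89,0.12]]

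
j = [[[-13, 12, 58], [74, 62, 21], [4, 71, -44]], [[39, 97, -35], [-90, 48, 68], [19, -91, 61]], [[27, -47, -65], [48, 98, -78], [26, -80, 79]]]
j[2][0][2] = -65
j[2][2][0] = 26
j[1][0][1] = 97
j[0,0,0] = -13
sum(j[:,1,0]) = 32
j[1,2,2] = 61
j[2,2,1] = -80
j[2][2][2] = 79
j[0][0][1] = 12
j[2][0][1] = -47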